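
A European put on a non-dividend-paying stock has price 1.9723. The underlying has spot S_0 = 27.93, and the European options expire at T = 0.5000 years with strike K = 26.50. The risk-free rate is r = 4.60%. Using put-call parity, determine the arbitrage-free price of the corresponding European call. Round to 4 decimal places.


Answer: Call price = 4.0048

Derivation:
Put-call parity: C - P = S_0 * exp(-qT) - K * exp(-rT).
S_0 * exp(-qT) = 27.9300 * 1.00000000 = 27.93000000
K * exp(-rT) = 26.5000 * 0.97726248 = 25.89745582
C = P + S*exp(-qT) - K*exp(-rT)
C = 1.9723 + 27.93000000 - 25.89745582 = 4.0048


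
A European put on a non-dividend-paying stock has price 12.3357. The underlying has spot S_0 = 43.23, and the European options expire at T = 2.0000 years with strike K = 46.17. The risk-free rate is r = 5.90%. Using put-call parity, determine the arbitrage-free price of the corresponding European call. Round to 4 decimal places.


Put-call parity: C - P = S_0 * exp(-qT) - K * exp(-rT).
S_0 * exp(-qT) = 43.2300 * 1.00000000 = 43.23000000
K * exp(-rT) = 46.1700 * 0.88869605 = 41.03109675
C = P + S*exp(-qT) - K*exp(-rT)
C = 12.3357 + 43.23000000 - 41.03109675 = 14.5346

Answer: Call price = 14.5346


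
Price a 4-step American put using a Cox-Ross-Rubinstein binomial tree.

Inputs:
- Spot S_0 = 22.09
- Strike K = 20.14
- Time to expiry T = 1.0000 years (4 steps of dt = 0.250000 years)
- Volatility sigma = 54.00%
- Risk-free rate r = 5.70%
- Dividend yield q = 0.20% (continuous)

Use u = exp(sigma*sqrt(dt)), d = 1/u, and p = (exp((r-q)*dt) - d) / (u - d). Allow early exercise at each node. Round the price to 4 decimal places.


dt = T/N = 0.250000
u = exp(sigma*sqrt(dt)) = 1.309964; d = 1/u = 0.763379
p = (exp((r-q)*dt) - d) / (u - d) = 0.458237
Discount per step: exp(-r*dt) = 0.985851
Stock lattice S(k, i) with i counting down-moves:
  k=0: S(0,0) = 22.0900
  k=1: S(1,0) = 28.9371; S(1,1) = 16.8631
  k=2: S(2,0) = 37.9066; S(2,1) = 22.0900; S(2,2) = 12.8729
  k=3: S(3,0) = 49.6563; S(3,1) = 28.9371; S(3,2) = 16.8631; S(3,3) = 9.8269
  k=4: S(4,0) = 65.0480; S(4,1) = 37.9066; S(4,2) = 22.0900; S(4,3) = 12.8729; S(4,4) = 7.5017
Terminal payoffs V(N, i) = max(K - S_T, 0):
  V(4,0) = 0.000000; V(4,1) = 0.000000; V(4,2) = 0.000000; V(4,3) = 7.267091; V(4,4) = 12.638335
Backward induction: V(k, i) = exp(-r*dt) * [p * V(k+1, i) + (1-p) * V(k+1, i+1)]; then take max(V_cont, immediate exercise) for American.
  V(3,0) = exp(-r*dt) * [p*0.000000 + (1-p)*0.000000] = 0.000000; exercise = 0.000000; V(3,0) = max -> 0.000000
  V(3,1) = exp(-r*dt) * [p*0.000000 + (1-p)*0.000000] = 0.000000; exercise = 0.000000; V(3,1) = max -> 0.000000
  V(3,2) = exp(-r*dt) * [p*0.000000 + (1-p)*7.267091] = 3.881336; exercise = 3.276947; V(3,2) = max -> 3.881336
  V(3,3) = exp(-r*dt) * [p*7.267091 + (1-p)*12.638335] = 10.033038; exercise = 10.313085; V(3,3) = max -> 10.313085
  V(2,0) = exp(-r*dt) * [p*0.000000 + (1-p)*0.000000] = 0.000000; exercise = 0.000000; V(2,0) = max -> 0.000000
  V(2,1) = exp(-r*dt) * [p*0.000000 + (1-p)*3.881336] = 2.073012; exercise = 0.000000; V(2,1) = max -> 2.073012
  V(2,2) = exp(-r*dt) * [p*3.881336 + (1-p)*10.313085] = 7.261601; exercise = 7.267091; V(2,2) = max -> 7.267091
  V(1,0) = exp(-r*dt) * [p*0.000000 + (1-p)*2.073012] = 1.107191; exercise = 0.000000; V(1,0) = max -> 1.107191
  V(1,1) = exp(-r*dt) * [p*2.073012 + (1-p)*7.267091] = 4.817826; exercise = 3.276947; V(1,1) = max -> 4.817826
  V(0,0) = exp(-r*dt) * [p*1.107191 + (1-p)*4.817826] = 3.073367; exercise = 0.000000; V(0,0) = max -> 3.073367

Answer: Price = V(0,0) = 3.0734


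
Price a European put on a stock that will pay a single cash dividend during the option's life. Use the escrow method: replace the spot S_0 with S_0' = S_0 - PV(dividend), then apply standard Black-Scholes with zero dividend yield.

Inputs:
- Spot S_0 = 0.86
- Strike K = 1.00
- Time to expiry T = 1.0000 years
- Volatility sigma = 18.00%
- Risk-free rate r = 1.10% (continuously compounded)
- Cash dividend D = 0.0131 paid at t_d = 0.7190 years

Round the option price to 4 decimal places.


PV(D) = D * exp(-r * t_d) = 0.0131 * 0.99212219 = 0.01299680
S_0' = S_0 - PV(D) = 0.8600 - 0.01299680 = 0.84700320
d1 = (ln(S_0'/K) + (r + sigma^2/2)*T) / (sigma*sqrt(T)) = -0.77139337
d2 = d1 - sigma*sqrt(T) = -0.95139337
exp(-rT) = 0.98906028
N(-d1) = 0.77976310; N(-d2) = 0.82929764
P = K * exp(-rT) * N(-d2) - S_0' * N(-d1) = 1.0000 * 0.98906028 * 0.82929764 - 0.84700320 * 0.77976310 = 0.1598

Answer: Price = 0.1598


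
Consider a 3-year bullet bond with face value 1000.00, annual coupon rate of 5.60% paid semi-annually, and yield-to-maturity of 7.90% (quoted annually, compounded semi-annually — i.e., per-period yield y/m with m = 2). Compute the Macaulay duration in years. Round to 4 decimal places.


Coupon per period c = face * coupon_rate / m = 28.000000
Periods per year m = 2; per-period yield y/m = 0.039500
Number of cashflows N = 6
Cashflows (t years, CF_t, discount factor 1/(1+y/m)^(m*t), PV):
  t = 0.5000: CF_t = 28.000000, DF = 0.962001, PV = 26.936027
  t = 1.0000: CF_t = 28.000000, DF = 0.925446, PV = 25.912484
  t = 1.5000: CF_t = 28.000000, DF = 0.890280, PV = 24.927834
  t = 2.0000: CF_t = 28.000000, DF = 0.856450, PV = 23.980601
  t = 2.5000: CF_t = 28.000000, DF = 0.823906, PV = 23.069361
  t = 3.0000: CF_t = 1028.000000, DF = 0.792598, PV = 814.790868
Price P = sum_t PV_t = 939.617174
Macaulay numerator sum_t t * PV_t:
  t * PV_t at t = 0.5000: 13.468013
  t * PV_t at t = 1.0000: 25.912484
  t * PV_t at t = 1.5000: 37.391752
  t * PV_t at t = 2.0000: 47.961201
  t * PV_t at t = 2.5000: 57.673402
  t * PV_t at t = 3.0000: 2444.372603
Macaulay duration D = (sum_t t * PV_t) / P = 2626.779455 / 939.617174 = 2.795585

Answer: Macaulay duration = 2.7956 years


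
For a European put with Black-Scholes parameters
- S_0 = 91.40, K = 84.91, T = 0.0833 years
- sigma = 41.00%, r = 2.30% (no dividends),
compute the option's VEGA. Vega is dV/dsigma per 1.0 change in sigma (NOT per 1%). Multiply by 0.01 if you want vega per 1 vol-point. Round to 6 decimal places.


d1 = 0.6977832027; d2 = 0.5794500712
phi(d1) = 0.3127380837; exp(-qT) = 1.0000000000; exp(-rT) = 0.9980859342
Vega = S * exp(-qT) * phi(d1) * sqrt(T) = 91.4000 * 1.0000000000 * 0.3127380837 * 0.2886173938 = 8.249915

Answer: Vega = 8.249915


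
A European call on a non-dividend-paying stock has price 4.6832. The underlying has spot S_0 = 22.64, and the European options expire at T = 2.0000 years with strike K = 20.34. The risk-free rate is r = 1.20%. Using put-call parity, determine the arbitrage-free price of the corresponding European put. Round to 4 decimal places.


Answer: Put price = 1.9009

Derivation:
Put-call parity: C - P = S_0 * exp(-qT) - K * exp(-rT).
S_0 * exp(-qT) = 22.6400 * 1.00000000 = 22.64000000
K * exp(-rT) = 20.3400 * 0.97628571 = 19.85765134
P = C - S*exp(-qT) + K*exp(-rT)
P = 4.6832 - 22.64000000 + 19.85765134 = 1.9009


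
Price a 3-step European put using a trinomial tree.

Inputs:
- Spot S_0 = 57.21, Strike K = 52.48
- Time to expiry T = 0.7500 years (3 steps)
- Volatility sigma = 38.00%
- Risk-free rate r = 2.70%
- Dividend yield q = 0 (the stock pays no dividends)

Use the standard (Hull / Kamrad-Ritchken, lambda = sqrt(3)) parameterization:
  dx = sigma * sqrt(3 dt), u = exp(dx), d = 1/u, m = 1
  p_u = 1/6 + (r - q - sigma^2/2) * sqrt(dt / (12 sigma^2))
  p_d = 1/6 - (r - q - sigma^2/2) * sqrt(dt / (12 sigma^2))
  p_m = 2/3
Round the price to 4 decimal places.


dt = T/N = 0.250000; dx = sigma*sqrt(3*dt) = 0.329090
u = exp(dx) = 1.389702; d = 1/u = 0.719579
p_u = 0.149498, p_m = 0.666667, p_d = 0.183835
Discount per step: exp(-r*dt) = 0.993273
Stock lattice S(k, j) with j the centered position index:
  k=0: S(0,+0) = 57.2100
  k=1: S(1,-1) = 41.1671; S(1,+0) = 57.2100; S(1,+1) = 79.5049
  k=2: S(2,-2) = 29.6230; S(2,-1) = 41.1671; S(2,+0) = 57.2100; S(2,+1) = 79.5049; S(2,+2) = 110.4881
  k=3: S(3,-3) = 21.3160; S(3,-2) = 29.6230; S(3,-1) = 41.1671; S(3,+0) = 57.2100; S(3,+1) = 79.5049; S(3,+2) = 110.4881; S(3,+3) = 153.5456
Terminal payoffs V(N, j) = max(K - S_T, 0):
  V(3,-3) = 31.163962; V(3,-2) = 22.857050; V(3,-1) = 11.312914; V(3,+0) = 0.000000; V(3,+1) = 0.000000; V(3,+2) = 0.000000; V(3,+3) = 0.000000
Backward induction: V(k, j) = exp(-r*dt) * [p_u * V(k+1, j+1) + p_m * V(k+1, j) + p_d * V(k+1, j-1)]
  V(2,-2) = exp(-r*dt) * [p_u*11.312914 + p_m*22.857050 + p_d*31.163962] = 22.505898
  V(2,-1) = exp(-r*dt) * [p_u*0.000000 + p_m*11.312914 + p_d*22.857050] = 11.664870
  V(2,+0) = exp(-r*dt) * [p_u*0.000000 + p_m*0.000000 + p_d*11.312914] = 2.065721
  V(2,+1) = exp(-r*dt) * [p_u*0.000000 + p_m*0.000000 + p_d*0.000000] = 0.000000
  V(2,+2) = exp(-r*dt) * [p_u*0.000000 + p_m*0.000000 + p_d*0.000000] = 0.000000
  V(1,-1) = exp(-r*dt) * [p_u*2.065721 + p_m*11.664870 + p_d*22.505898] = 12.140552
  V(1,+0) = exp(-r*dt) * [p_u*0.000000 + p_m*2.065721 + p_d*11.664870] = 3.497871
  V(1,+1) = exp(-r*dt) * [p_u*0.000000 + p_m*0.000000 + p_d*2.065721] = 0.377198
  V(0,+0) = exp(-r*dt) * [p_u*0.377198 + p_m*3.497871 + p_d*12.140552] = 4.589085

Answer: Price = V(0,0) = 4.5891


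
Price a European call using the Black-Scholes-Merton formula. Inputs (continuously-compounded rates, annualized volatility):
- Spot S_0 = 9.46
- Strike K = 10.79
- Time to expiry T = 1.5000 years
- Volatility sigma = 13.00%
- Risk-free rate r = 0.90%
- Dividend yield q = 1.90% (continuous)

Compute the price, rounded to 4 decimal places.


Answer: Price = 0.1521

Derivation:
d1 = (ln(S/K) + (r - q + 0.5*sigma^2) * T) / (sigma * sqrt(T)) = -0.84081811
d2 = d1 - sigma * sqrt(T) = -1.00003494
exp(-rT) = 0.98659072; exp(-qT) = 0.97190229
C = S_0 * exp(-qT) * N(d1) - K * exp(-rT) * N(d2)
N(d1) = 0.20022492; N(d2) = 0.15864680
C = 9.4600 * 0.97190229 * 0.20022492 - 10.7900 * 0.98659072 * 0.15864680 = 0.1521


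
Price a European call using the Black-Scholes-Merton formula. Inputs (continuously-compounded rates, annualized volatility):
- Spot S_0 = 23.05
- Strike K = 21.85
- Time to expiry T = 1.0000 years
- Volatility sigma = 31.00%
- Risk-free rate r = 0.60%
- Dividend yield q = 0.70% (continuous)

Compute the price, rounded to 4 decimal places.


Answer: Price = 3.3713

Derivation:
d1 = (ln(S/K) + (r - q + 0.5*sigma^2) * T) / (sigma * sqrt(T)) = 0.32424144
d2 = d1 - sigma * sqrt(T) = 0.01424144
exp(-rT) = 0.99401796; exp(-qT) = 0.99302444
C = S_0 * exp(-qT) * N(d1) - K * exp(-rT) * N(d2)
N(d1) = 0.62712238; N(d2) = 0.50568132
C = 23.0500 * 0.99302444 * 0.62712238 - 21.8500 * 0.99401796 * 0.50568132 = 3.3713


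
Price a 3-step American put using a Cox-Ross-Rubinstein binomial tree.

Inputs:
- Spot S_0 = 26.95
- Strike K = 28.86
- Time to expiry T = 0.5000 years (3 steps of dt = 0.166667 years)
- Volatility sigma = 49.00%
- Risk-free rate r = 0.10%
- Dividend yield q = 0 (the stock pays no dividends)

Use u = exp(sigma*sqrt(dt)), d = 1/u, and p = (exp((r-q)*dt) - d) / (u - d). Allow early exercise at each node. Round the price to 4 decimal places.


Answer: Price = V(0,0) = 5.1059

Derivation:
dt = T/N = 0.166667
u = exp(sigma*sqrt(dt)) = 1.221454; d = 1/u = 0.818697
p = (exp((r-q)*dt) - d) / (u - d) = 0.450570
Discount per step: exp(-r*dt) = 0.999833
Stock lattice S(k, i) with i counting down-moves:
  k=0: S(0,0) = 26.9500
  k=1: S(1,0) = 32.9182; S(1,1) = 22.0639
  k=2: S(2,0) = 40.2080; S(2,1) = 26.9500; S(2,2) = 18.0636
  k=3: S(3,0) = 49.1122; S(3,1) = 32.9182; S(3,2) = 22.0639; S(3,3) = 14.7886
Terminal payoffs V(N, i) = max(K - S_T, 0):
  V(3,0) = 0.000000; V(3,1) = 0.000000; V(3,2) = 6.796125; V(3,3) = 14.071375
Backward induction: V(k, i) = exp(-r*dt) * [p * V(k+1, i) + (1-p) * V(k+1, i+1)]; then take max(V_cont, immediate exercise) for American.
  V(2,0) = exp(-r*dt) * [p*0.000000 + (1-p)*0.000000] = 0.000000; exercise = 0.000000; V(2,0) = max -> 0.000000
  V(2,1) = exp(-r*dt) * [p*0.000000 + (1-p)*6.796125] = 3.733376; exercise = 1.910000; V(2,1) = max -> 3.733376
  V(2,2) = exp(-r*dt) * [p*6.796125 + (1-p)*14.071375] = 10.791570; exercise = 10.796380; V(2,2) = max -> 10.796380
  V(1,0) = exp(-r*dt) * [p*0.000000 + (1-p)*3.733376] = 2.050889; exercise = 0.000000; V(1,0) = max -> 2.050889
  V(1,1) = exp(-r*dt) * [p*3.733376 + (1-p)*10.796380] = 7.612737; exercise = 6.796125; V(1,1) = max -> 7.612737
  V(0,0) = exp(-r*dt) * [p*2.050889 + (1-p)*7.612737] = 5.105886; exercise = 1.910000; V(0,0) = max -> 5.105886


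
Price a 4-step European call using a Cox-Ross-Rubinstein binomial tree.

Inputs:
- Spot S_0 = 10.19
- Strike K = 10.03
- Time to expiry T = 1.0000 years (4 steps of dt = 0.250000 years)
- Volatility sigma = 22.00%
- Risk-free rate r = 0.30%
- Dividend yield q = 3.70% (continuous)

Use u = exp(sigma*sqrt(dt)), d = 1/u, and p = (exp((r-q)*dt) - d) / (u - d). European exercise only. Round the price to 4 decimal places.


dt = T/N = 0.250000
u = exp(sigma*sqrt(dt)) = 1.116278; d = 1/u = 0.895834
p = (exp((r-q)*dt) - d) / (u - d) = 0.434133
Discount per step: exp(-r*dt) = 0.999250
Stock lattice S(k, i) with i counting down-moves:
  k=0: S(0,0) = 10.1900
  k=1: S(1,0) = 11.3749; S(1,1) = 9.1285
  k=2: S(2,0) = 12.6975; S(2,1) = 10.1900; S(2,2) = 8.1777
  k=3: S(3,0) = 14.1740; S(3,1) = 11.3749; S(3,2) = 9.1285; S(3,3) = 7.3258
  k=4: S(4,0) = 15.8221; S(4,1) = 12.6975; S(4,2) = 10.1900; S(4,3) = 8.1777; S(4,4) = 6.5627
Terminal payoffs V(N, i) = max(S_T - K, 0):
  V(4,0) = 5.792087; V(4,1) = 2.667522; V(4,2) = 0.160000; V(4,3) = 0.000000; V(4,4) = 0.000000
Backward induction: V(k, i) = exp(-r*dt) * [p * V(k+1, i) + (1-p) * V(k+1, i+1)].
  V(3,0) = exp(-r*dt) * [p*5.792087 + (1-p)*2.667522] = 4.020980
  V(3,1) = exp(-r*dt) * [p*2.667522 + (1-p)*0.160000] = 1.247661
  V(3,2) = exp(-r*dt) * [p*0.160000 + (1-p)*0.000000] = 0.069409
  V(3,3) = exp(-r*dt) * [p*0.000000 + (1-p)*0.000000] = 0.000000
  V(2,0) = exp(-r*dt) * [p*4.020980 + (1-p)*1.247661] = 2.449811
  V(2,1) = exp(-r*dt) * [p*1.247661 + (1-p)*0.069409] = 0.580491
  V(2,2) = exp(-r*dt) * [p*0.069409 + (1-p)*0.000000] = 0.030110
  V(1,0) = exp(-r*dt) * [p*2.449811 + (1-p)*0.580491] = 1.390980
  V(1,1) = exp(-r*dt) * [p*0.580491 + (1-p)*0.030110] = 0.268847
  V(0,0) = exp(-r*dt) * [p*1.390980 + (1-p)*0.268847] = 0.755435

Answer: Price = V(0,0) = 0.7554


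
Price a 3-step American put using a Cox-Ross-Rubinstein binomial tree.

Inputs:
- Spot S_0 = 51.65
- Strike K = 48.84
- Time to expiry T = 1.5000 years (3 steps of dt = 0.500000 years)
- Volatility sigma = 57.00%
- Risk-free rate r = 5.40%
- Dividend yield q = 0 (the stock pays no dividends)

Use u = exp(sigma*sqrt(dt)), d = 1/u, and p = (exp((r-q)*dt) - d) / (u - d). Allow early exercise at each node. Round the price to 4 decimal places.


Answer: Price = V(0,0) = 11.5076

Derivation:
dt = T/N = 0.500000
u = exp(sigma*sqrt(dt)) = 1.496383; d = 1/u = 0.668278
p = (exp((r-q)*dt) - d) / (u - d) = 0.433628
Discount per step: exp(-r*dt) = 0.973361
Stock lattice S(k, i) with i counting down-moves:
  k=0: S(0,0) = 51.6500
  k=1: S(1,0) = 77.2882; S(1,1) = 34.5166
  k=2: S(2,0) = 115.6527; S(2,1) = 51.6500; S(2,2) = 23.0667
  k=3: S(3,0) = 173.0608; S(3,1) = 77.2882; S(3,2) = 34.5166; S(3,3) = 15.4149
Terminal payoffs V(N, i) = max(K - S_T, 0):
  V(3,0) = 0.000000; V(3,1) = 0.000000; V(3,2) = 14.323436; V(3,3) = 33.425053
Backward induction: V(k, i) = exp(-r*dt) * [p * V(k+1, i) + (1-p) * V(k+1, i+1)]; then take max(V_cont, immediate exercise) for American.
  V(2,0) = exp(-r*dt) * [p*0.000000 + (1-p)*0.000000] = 0.000000; exercise = 0.000000; V(2,0) = max -> 0.000000
  V(2,1) = exp(-r*dt) * [p*0.000000 + (1-p)*14.323436] = 7.896285; exercise = 0.000000; V(2,1) = max -> 7.896285
  V(2,2) = exp(-r*dt) * [p*14.323436 + (1-p)*33.425053] = 24.472299; exercise = 25.773336; V(2,2) = max -> 25.773336
  V(1,0) = exp(-r*dt) * [p*0.000000 + (1-p)*7.896285] = 4.353098; exercise = 0.000000; V(1,0) = max -> 4.353098
  V(1,1) = exp(-r*dt) * [p*7.896285 + (1-p)*25.773336] = 17.541275; exercise = 14.323436; V(1,1) = max -> 17.541275
  V(0,0) = exp(-r*dt) * [p*4.353098 + (1-p)*17.541275] = 11.507572; exercise = 0.000000; V(0,0) = max -> 11.507572


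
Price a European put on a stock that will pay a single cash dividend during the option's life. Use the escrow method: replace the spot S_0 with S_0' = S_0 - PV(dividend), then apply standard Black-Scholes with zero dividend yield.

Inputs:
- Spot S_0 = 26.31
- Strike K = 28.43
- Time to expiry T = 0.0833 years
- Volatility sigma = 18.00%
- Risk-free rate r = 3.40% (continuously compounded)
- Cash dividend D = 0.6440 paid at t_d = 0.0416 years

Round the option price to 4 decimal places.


Answer: Price = 2.6976

Derivation:
PV(D) = D * exp(-r * t_d) = 0.6440 * 0.99858660 = 0.64308977
S_0' = S_0 - PV(D) = 26.3100 - 0.64308977 = 25.66691023
d1 = (ln(S_0'/K) + (r + sigma^2/2)*T) / (sigma*sqrt(T)) = -1.88755550
d2 = d1 - sigma*sqrt(T) = -1.93950664
exp(-rT) = 0.99717181
N(-d1) = 0.97045718; N(-d2) = 0.97378016
P = K * exp(-rT) * N(-d2) - S_0' * N(-d1) = 28.4300 * 0.99717181 * 0.97378016 - 25.66691023 * 0.97045718 = 2.6976


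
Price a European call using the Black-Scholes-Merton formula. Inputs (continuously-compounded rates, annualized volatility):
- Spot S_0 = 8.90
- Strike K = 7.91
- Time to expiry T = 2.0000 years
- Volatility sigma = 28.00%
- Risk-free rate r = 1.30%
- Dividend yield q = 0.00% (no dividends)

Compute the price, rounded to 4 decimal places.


d1 = (ln(S/K) + (r - q + 0.5*sigma^2) * T) / (sigma * sqrt(T)) = 0.56145161
d2 = d1 - sigma * sqrt(T) = 0.16547181
exp(-rT) = 0.97433509; exp(-qT) = 1.00000000
C = S_0 * exp(-qT) * N(d1) - K * exp(-rT) * N(d2)
N(d1) = 0.71275515; N(d2) = 0.56571368
C = 8.9000 * 1.00000000 * 0.71275515 - 7.9100 * 0.97433509 * 0.56571368 = 1.9836

Answer: Price = 1.9836


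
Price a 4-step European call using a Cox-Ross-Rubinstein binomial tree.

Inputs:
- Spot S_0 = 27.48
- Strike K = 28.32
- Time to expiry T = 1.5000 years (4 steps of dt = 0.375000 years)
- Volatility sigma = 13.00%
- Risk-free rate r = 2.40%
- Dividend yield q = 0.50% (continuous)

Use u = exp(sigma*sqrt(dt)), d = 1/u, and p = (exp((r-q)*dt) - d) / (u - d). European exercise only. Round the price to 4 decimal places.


dt = T/N = 0.375000
u = exp(sigma*sqrt(dt)) = 1.082863; d = 1/u = 0.923478
p = (exp((r-q)*dt) - d) / (u - d) = 0.524971
Discount per step: exp(-r*dt) = 0.991040
Stock lattice S(k, i) with i counting down-moves:
  k=0: S(0,0) = 27.4800
  k=1: S(1,0) = 29.7571; S(1,1) = 25.3772
  k=2: S(2,0) = 32.2228; S(2,1) = 27.4800; S(2,2) = 23.4353
  k=3: S(3,0) = 34.8929; S(3,1) = 29.7571; S(3,2) = 25.3772; S(3,3) = 21.6419
  k=4: S(4,0) = 37.7842; S(4,1) = 32.2228; S(4,2) = 27.4800; S(4,3) = 23.4353; S(4,4) = 19.9859
Terminal payoffs V(N, i) = max(S_T - K, 0):
  V(4,0) = 9.464242; V(4,1) = 3.902833; V(4,2) = 0.000000; V(4,3) = 0.000000; V(4,4) = 0.000000
Backward induction: V(k, i) = exp(-r*dt) * [p * V(k+1, i) + (1-p) * V(k+1, i+1)].
  V(3,0) = exp(-r*dt) * [p*9.464242 + (1-p)*3.902833] = 6.761286
  V(3,1) = exp(-r*dt) * [p*3.902833 + (1-p)*0.000000] = 2.030517
  V(3,2) = exp(-r*dt) * [p*0.000000 + (1-p)*0.000000] = 0.000000
  V(3,3) = exp(-r*dt) * [p*0.000000 + (1-p)*0.000000] = 0.000000
  V(2,0) = exp(-r*dt) * [p*6.761286 + (1-p)*2.030517] = 4.473590
  V(2,1) = exp(-r*dt) * [p*2.030517 + (1-p)*0.000000] = 1.056412
  V(2,2) = exp(-r*dt) * [p*0.000000 + (1-p)*0.000000] = 0.000000
  V(1,0) = exp(-r*dt) * [p*4.473590 + (1-p)*1.056412] = 2.824794
  V(1,1) = exp(-r*dt) * [p*1.056412 + (1-p)*0.000000] = 0.549617
  V(0,0) = exp(-r*dt) * [p*2.824794 + (1-p)*0.549617] = 1.728393

Answer: Price = V(0,0) = 1.7284


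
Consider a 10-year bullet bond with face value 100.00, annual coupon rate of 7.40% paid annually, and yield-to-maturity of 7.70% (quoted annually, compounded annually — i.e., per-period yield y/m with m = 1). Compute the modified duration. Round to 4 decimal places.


Answer: Modified duration = 6.8489

Derivation:
Coupon per period c = face * coupon_rate / m = 7.400000
Periods per year m = 1; per-period yield y/m = 0.077000
Number of cashflows N = 10
Cashflows (t years, CF_t, discount factor 1/(1+y/m)^(m*t), PV):
  t = 1.0000: CF_t = 7.400000, DF = 0.928505, PV = 6.870938
  t = 2.0000: CF_t = 7.400000, DF = 0.862122, PV = 6.379701
  t = 3.0000: CF_t = 7.400000, DF = 0.800484, PV = 5.923585
  t = 4.0000: CF_t = 7.400000, DF = 0.743254, PV = 5.500079
  t = 5.0000: CF_t = 7.400000, DF = 0.690115, PV = 5.106851
  t = 6.0000: CF_t = 7.400000, DF = 0.640775, PV = 4.741737
  t = 7.0000: CF_t = 7.400000, DF = 0.594963, PV = 4.402727
  t = 8.0000: CF_t = 7.400000, DF = 0.552426, PV = 4.087955
  t = 9.0000: CF_t = 7.400000, DF = 0.512931, PV = 3.795687
  t = 10.0000: CF_t = 107.400000, DF = 0.476259, PV = 51.150190
Price P = sum_t PV_t = 97.959450
First compute Macaulay numerator sum_t t * PV_t:
  t * PV_t at t = 1.0000: 6.870938
  t * PV_t at t = 2.0000: 12.759402
  t * PV_t at t = 3.0000: 17.770754
  t * PV_t at t = 4.0000: 22.000315
  t * PV_t at t = 5.0000: 25.534256
  t * PV_t at t = 6.0000: 28.450424
  t * PV_t at t = 7.0000: 30.819092
  t * PV_t at t = 8.0000: 32.703639
  t * PV_t at t = 9.0000: 34.161183
  t * PV_t at t = 10.0000: 511.501897
Macaulay duration D = 722.571899 / 97.959450 = 7.376235
Modified duration = D / (1 + y/m) = 7.376235 / (1 + 0.077000) = 6.848872


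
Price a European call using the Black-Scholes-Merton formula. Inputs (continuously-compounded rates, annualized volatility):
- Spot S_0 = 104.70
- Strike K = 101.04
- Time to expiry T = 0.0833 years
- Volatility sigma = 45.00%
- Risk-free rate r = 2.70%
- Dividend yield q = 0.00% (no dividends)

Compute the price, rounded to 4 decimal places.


d1 = (ln(S/K) + (r - q + 0.5*sigma^2) * T) / (sigma * sqrt(T)) = 0.35622605
d2 = d1 - sigma * sqrt(T) = 0.22634822
exp(-rT) = 0.99775343; exp(-qT) = 1.00000000
C = S_0 * exp(-qT) * N(d1) - K * exp(-rT) * N(d2)
N(d1) = 0.63916436; N(d2) = 0.58953470
C = 104.7000 * 1.00000000 * 0.63916436 - 101.0400 * 0.99775343 * 0.58953470 = 7.4877

Answer: Price = 7.4877


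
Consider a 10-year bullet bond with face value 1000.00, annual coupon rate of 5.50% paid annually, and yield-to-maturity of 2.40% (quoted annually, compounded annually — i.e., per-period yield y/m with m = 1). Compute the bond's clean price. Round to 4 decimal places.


Answer: Price = 1272.7213

Derivation:
Coupon per period c = face * coupon_rate / m = 55.000000
Periods per year m = 1; per-period yield y/m = 0.024000
Number of cashflows N = 10
Cashflows (t years, CF_t, discount factor 1/(1+y/m)^(m*t), PV):
  t = 1.0000: CF_t = 55.000000, DF = 0.976562, PV = 53.710938
  t = 2.0000: CF_t = 55.000000, DF = 0.953674, PV = 52.452087
  t = 3.0000: CF_t = 55.000000, DF = 0.931323, PV = 51.222742
  t = 4.0000: CF_t = 55.000000, DF = 0.909495, PV = 50.022209
  t = 5.0000: CF_t = 55.000000, DF = 0.888178, PV = 48.849813
  t = 6.0000: CF_t = 55.000000, DF = 0.867362, PV = 47.704896
  t = 7.0000: CF_t = 55.000000, DF = 0.847033, PV = 46.586812
  t = 8.0000: CF_t = 55.000000, DF = 0.827181, PV = 45.494934
  t = 9.0000: CF_t = 55.000000, DF = 0.807794, PV = 44.428646
  t = 10.0000: CF_t = 1055.000000, DF = 0.788861, PV = 832.248255
Price P = sum_t PV_t = 1272.721331


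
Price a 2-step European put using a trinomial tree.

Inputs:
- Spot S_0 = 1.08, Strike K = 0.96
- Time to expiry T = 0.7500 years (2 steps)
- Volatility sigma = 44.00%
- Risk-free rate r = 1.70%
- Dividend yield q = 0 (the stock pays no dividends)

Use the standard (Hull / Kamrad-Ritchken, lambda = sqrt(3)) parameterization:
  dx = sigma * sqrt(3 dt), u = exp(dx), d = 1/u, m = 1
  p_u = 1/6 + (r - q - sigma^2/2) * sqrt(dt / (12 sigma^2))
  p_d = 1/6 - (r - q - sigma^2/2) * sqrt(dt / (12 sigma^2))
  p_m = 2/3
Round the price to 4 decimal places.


dt = T/N = 0.375000; dx = sigma*sqrt(3*dt) = 0.466690
u = exp(dx) = 1.594708; d = 1/u = 0.627074
p_u = 0.134606, p_m = 0.666667, p_d = 0.198728
Discount per step: exp(-r*dt) = 0.993645
Stock lattice S(k, j) with j the centered position index:
  k=0: S(0,+0) = 1.0800
  k=1: S(1,-1) = 0.6772; S(1,+0) = 1.0800; S(1,+1) = 1.7223
  k=2: S(2,-2) = 0.4247; S(2,-1) = 0.6772; S(2,+0) = 1.0800; S(2,+1) = 1.7223; S(2,+2) = 2.7465
Terminal payoffs V(N, j) = max(K - S_T, 0):
  V(2,-2) = 0.535320; V(2,-1) = 0.282760; V(2,+0) = 0.000000; V(2,+1) = 0.000000; V(2,+2) = 0.000000
Backward induction: V(k, j) = exp(-r*dt) * [p_u * V(k+1, j+1) + p_m * V(k+1, j) + p_d * V(k+1, j-1)]
  V(1,-1) = exp(-r*dt) * [p_u*0.000000 + p_m*0.282760 + p_d*0.535320] = 0.293016
  V(1,+0) = exp(-r*dt) * [p_u*0.000000 + p_m*0.000000 + p_d*0.282760] = 0.055835
  V(1,+1) = exp(-r*dt) * [p_u*0.000000 + p_m*0.000000 + p_d*0.000000] = 0.000000
  V(0,+0) = exp(-r*dt) * [p_u*0.000000 + p_m*0.055835 + p_d*0.293016] = 0.094847

Answer: Price = V(0,0) = 0.0948


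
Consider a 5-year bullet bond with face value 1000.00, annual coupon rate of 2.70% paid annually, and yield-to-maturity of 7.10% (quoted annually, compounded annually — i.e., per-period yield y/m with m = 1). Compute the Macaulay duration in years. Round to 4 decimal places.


Coupon per period c = face * coupon_rate / m = 27.000000
Periods per year m = 1; per-period yield y/m = 0.071000
Number of cashflows N = 5
Cashflows (t years, CF_t, discount factor 1/(1+y/m)^(m*t), PV):
  t = 1.0000: CF_t = 27.000000, DF = 0.933707, PV = 25.210084
  t = 2.0000: CF_t = 27.000000, DF = 0.871808, PV = 23.538827
  t = 3.0000: CF_t = 27.000000, DF = 0.814013, PV = 21.978363
  t = 4.0000: CF_t = 27.000000, DF = 0.760050, PV = 20.521348
  t = 5.0000: CF_t = 1027.000000, DF = 0.709664, PV = 728.824712
Price P = sum_t PV_t = 820.073334
Macaulay numerator sum_t t * PV_t:
  t * PV_t at t = 1.0000: 25.210084
  t * PV_t at t = 2.0000: 47.077655
  t * PV_t at t = 3.0000: 65.935090
  t * PV_t at t = 4.0000: 82.085391
  t * PV_t at t = 5.0000: 3644.123558
Macaulay duration D = (sum_t t * PV_t) / P = 3864.431778 / 820.073334 = 4.712300

Answer: Macaulay duration = 4.7123 years


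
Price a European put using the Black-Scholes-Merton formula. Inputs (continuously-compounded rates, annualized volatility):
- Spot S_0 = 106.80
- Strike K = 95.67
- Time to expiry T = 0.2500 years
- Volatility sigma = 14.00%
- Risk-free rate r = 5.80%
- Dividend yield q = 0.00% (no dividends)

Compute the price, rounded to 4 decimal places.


Answer: Price = 0.1056

Derivation:
d1 = (ln(S/K) + (r - q + 0.5*sigma^2) * T) / (sigma * sqrt(T)) = 1.81433081
d2 = d1 - sigma * sqrt(T) = 1.74433081
exp(-rT) = 0.98560462; exp(-qT) = 1.00000000
P = K * exp(-rT) * N(-d2) - S_0 * exp(-qT) * N(-d1)
N(-d1) = 0.03481341; N(-d2) = 0.04055071
P = 95.6700 * 0.98560462 * 0.04055071 - 106.8000 * 1.00000000 * 0.03481341 = 0.1056


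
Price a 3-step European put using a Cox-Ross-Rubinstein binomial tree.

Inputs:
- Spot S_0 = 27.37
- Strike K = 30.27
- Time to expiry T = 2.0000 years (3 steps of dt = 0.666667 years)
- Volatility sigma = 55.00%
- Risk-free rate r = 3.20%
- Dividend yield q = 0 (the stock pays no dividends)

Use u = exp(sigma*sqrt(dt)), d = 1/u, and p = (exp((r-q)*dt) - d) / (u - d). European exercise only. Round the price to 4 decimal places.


Answer: Price = V(0,0) = 9.5251

Derivation:
dt = T/N = 0.666667
u = exp(sigma*sqrt(dt)) = 1.566859; d = 1/u = 0.638219
p = (exp((r-q)*dt) - d) / (u - d) = 0.412801
Discount per step: exp(-r*dt) = 0.978893
Stock lattice S(k, i) with i counting down-moves:
  k=0: S(0,0) = 27.3700
  k=1: S(1,0) = 42.8849; S(1,1) = 17.4681
  k=2: S(2,0) = 67.1947; S(2,1) = 27.3700; S(2,2) = 11.1485
  k=3: S(3,0) = 105.2846; S(3,1) = 42.8849; S(3,2) = 17.4681; S(3,3) = 7.1152
Terminal payoffs V(N, i) = max(K - S_T, 0):
  V(3,0) = 0.000000; V(3,1) = 0.000000; V(3,2) = 12.801934; V(3,3) = 23.154837
Backward induction: V(k, i) = exp(-r*dt) * [p * V(k+1, i) + (1-p) * V(k+1, i+1)].
  V(2,0) = exp(-r*dt) * [p*0.000000 + (1-p)*0.000000] = 0.000000
  V(2,1) = exp(-r*dt) * [p*0.000000 + (1-p)*12.801934] = 7.358617
  V(2,2) = exp(-r*dt) * [p*12.801934 + (1-p)*23.154837] = 18.482620
  V(1,0) = exp(-r*dt) * [p*0.000000 + (1-p)*7.358617] = 4.229771
  V(1,1) = exp(-r*dt) * [p*7.358617 + (1-p)*18.482620] = 13.597430
  V(0,0) = exp(-r*dt) * [p*4.229771 + (1-p)*13.597430] = 9.525070


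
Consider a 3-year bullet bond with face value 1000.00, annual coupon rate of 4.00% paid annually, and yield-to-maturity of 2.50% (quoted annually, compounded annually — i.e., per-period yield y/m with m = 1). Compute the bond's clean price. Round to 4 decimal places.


Coupon per period c = face * coupon_rate / m = 40.000000
Periods per year m = 1; per-period yield y/m = 0.025000
Number of cashflows N = 3
Cashflows (t years, CF_t, discount factor 1/(1+y/m)^(m*t), PV):
  t = 1.0000: CF_t = 40.000000, DF = 0.975610, PV = 39.024390
  t = 2.0000: CF_t = 40.000000, DF = 0.951814, PV = 38.072576
  t = 3.0000: CF_t = 1040.000000, DF = 0.928599, PV = 965.743387
Price P = sum_t PV_t = 1042.840353

Answer: Price = 1042.8404


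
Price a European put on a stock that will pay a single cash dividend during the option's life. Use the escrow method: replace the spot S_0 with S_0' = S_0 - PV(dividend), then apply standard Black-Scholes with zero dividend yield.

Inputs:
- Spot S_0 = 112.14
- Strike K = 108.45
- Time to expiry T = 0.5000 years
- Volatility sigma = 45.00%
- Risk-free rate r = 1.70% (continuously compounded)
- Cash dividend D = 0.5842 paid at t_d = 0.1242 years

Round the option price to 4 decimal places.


PV(D) = D * exp(-r * t_d) = 0.5842 * 0.99789083 = 0.58296782
S_0' = S_0 - PV(D) = 112.1400 - 0.58296782 = 111.55703218
d1 = (ln(S_0'/K) + (r + sigma^2/2)*T) / (sigma*sqrt(T)) = 0.27458283
d2 = d1 - sigma*sqrt(T) = -0.04361522
exp(-rT) = 0.99153602
N(-d1) = 0.39181838; N(-d2) = 0.51739444
P = K * exp(-rT) * N(-d2) - S_0' * N(-d1) = 108.4500 * 0.99153602 * 0.51739444 - 111.55703218 * 0.39181838 = 11.9264

Answer: Price = 11.9264


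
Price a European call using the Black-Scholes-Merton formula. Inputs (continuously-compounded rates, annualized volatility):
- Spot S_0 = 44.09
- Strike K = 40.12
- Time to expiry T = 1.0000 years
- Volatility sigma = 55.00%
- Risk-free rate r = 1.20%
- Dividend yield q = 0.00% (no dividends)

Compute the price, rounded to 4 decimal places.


d1 = (ln(S/K) + (r - q + 0.5*sigma^2) * T) / (sigma * sqrt(T)) = 0.46837825
d2 = d1 - sigma * sqrt(T) = -0.08162175
exp(-rT) = 0.98807171; exp(-qT) = 1.00000000
C = S_0 * exp(-qT) * N(d1) - K * exp(-rT) * N(d2)
N(d1) = 0.68024294; N(d2) = 0.46747375
C = 44.0900 * 1.00000000 * 0.68024294 - 40.1200 * 0.98807171 * 0.46747375 = 11.4606

Answer: Price = 11.4606


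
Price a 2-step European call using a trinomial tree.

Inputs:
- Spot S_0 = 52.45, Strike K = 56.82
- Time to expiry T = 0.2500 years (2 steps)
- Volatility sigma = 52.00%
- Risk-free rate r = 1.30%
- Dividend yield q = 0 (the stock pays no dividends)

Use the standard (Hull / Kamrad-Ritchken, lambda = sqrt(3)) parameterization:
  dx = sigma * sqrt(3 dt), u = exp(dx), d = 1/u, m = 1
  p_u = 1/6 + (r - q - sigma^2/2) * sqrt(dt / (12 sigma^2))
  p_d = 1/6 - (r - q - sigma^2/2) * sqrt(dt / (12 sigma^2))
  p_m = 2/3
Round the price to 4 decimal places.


dt = T/N = 0.125000; dx = sigma*sqrt(3*dt) = 0.318434
u = exp(dx) = 1.374972; d = 1/u = 0.727287
p_u = 0.142682, p_m = 0.666667, p_d = 0.190651
Discount per step: exp(-r*dt) = 0.998376
Stock lattice S(k, j) with j the centered position index:
  k=0: S(0,+0) = 52.4500
  k=1: S(1,-1) = 38.1462; S(1,+0) = 52.4500; S(1,+1) = 72.1173
  k=2: S(2,-2) = 27.7433; S(2,-1) = 38.1462; S(2,+0) = 52.4500; S(2,+1) = 72.1173; S(2,+2) = 99.1593
Terminal payoffs V(N, j) = max(S_T - K, 0):
  V(2,-2) = 0.000000; V(2,-1) = 0.000000; V(2,+0) = 0.000000; V(2,+1) = 15.297303; V(2,+2) = 42.339302
Backward induction: V(k, j) = exp(-r*dt) * [p_u * V(k+1, j+1) + p_m * V(k+1, j) + p_d * V(k+1, j-1)]
  V(1,-1) = exp(-r*dt) * [p_u*0.000000 + p_m*0.000000 + p_d*0.000000] = 0.000000
  V(1,+0) = exp(-r*dt) * [p_u*15.297303 + p_m*0.000000 + p_d*0.000000] = 2.179107
  V(1,+1) = exp(-r*dt) * [p_u*42.339302 + p_m*15.297303 + p_d*0.000000] = 16.212894
  V(0,+0) = exp(-r*dt) * [p_u*16.212894 + p_m*2.179107 + p_d*0.000000] = 3.759913

Answer: Price = V(0,0) = 3.7599


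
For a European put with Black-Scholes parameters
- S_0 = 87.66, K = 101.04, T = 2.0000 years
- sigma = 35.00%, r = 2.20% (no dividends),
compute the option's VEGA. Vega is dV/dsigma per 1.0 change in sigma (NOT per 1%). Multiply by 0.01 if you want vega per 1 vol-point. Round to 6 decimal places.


d1 = 0.0493948774; d2 = -0.4455798694
phi(d1) = 0.3984558967; exp(-qT) = 1.0000000000; exp(-rT) = 0.9569539575
Vega = S * exp(-qT) * phi(d1) * sqrt(T) = 87.6600 * 1.0000000000 * 0.3984558967 * 1.4142135624 = 49.396562

Answer: Vega = 49.396562


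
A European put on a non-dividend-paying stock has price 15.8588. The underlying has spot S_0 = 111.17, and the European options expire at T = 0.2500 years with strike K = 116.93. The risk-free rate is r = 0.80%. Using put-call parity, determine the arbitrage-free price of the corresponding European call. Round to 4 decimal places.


Put-call parity: C - P = S_0 * exp(-qT) - K * exp(-rT).
S_0 * exp(-qT) = 111.1700 * 1.00000000 = 111.17000000
K * exp(-rT) = 116.9300 * 0.99800200 = 116.69637370
C = P + S*exp(-qT) - K*exp(-rT)
C = 15.8588 + 111.17000000 - 116.69637370 = 10.3324

Answer: Call price = 10.3324


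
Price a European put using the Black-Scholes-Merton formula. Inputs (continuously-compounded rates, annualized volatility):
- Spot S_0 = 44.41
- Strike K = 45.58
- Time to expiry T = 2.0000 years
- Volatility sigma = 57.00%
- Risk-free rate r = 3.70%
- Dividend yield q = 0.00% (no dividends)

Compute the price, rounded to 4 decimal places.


d1 = (ln(S/K) + (r - q + 0.5*sigma^2) * T) / (sigma * sqrt(T)) = 0.46259130
d2 = d1 - sigma * sqrt(T) = -0.34351043
exp(-rT) = 0.92867169; exp(-qT) = 1.00000000
P = K * exp(-rT) * N(-d2) - S_0 * exp(-qT) * N(-d1)
N(-d1) = 0.32182867; N(-d2) = 0.63439275
P = 45.5800 * 0.92867169 * 0.63439275 - 44.4100 * 1.00000000 * 0.32182867 = 12.5607

Answer: Price = 12.5607


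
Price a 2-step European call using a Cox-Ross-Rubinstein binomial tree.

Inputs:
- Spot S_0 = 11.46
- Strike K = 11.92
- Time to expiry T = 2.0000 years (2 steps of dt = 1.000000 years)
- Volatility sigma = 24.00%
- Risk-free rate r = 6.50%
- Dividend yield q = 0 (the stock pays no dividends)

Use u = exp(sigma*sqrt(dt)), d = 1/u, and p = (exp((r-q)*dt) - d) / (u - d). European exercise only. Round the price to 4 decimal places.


dt = T/N = 1.000000
u = exp(sigma*sqrt(dt)) = 1.271249; d = 1/u = 0.786628
p = (exp((r-q)*dt) - d) / (u - d) = 0.578867
Discount per step: exp(-r*dt) = 0.937067
Stock lattice S(k, i) with i counting down-moves:
  k=0: S(0,0) = 11.4600
  k=1: S(1,0) = 14.5685; S(1,1) = 9.0148
  k=2: S(2,0) = 18.5202; S(2,1) = 11.4600; S(2,2) = 7.0913
Terminal payoffs V(N, i) = max(S_T - K, 0):
  V(2,0) = 6.600213; V(2,1) = 0.000000; V(2,2) = 0.000000
Backward induction: V(k, i) = exp(-r*dt) * [p * V(k+1, i) + (1-p) * V(k+1, i+1)].
  V(1,0) = exp(-r*dt) * [p*6.600213 + (1-p)*0.000000] = 3.580201
  V(1,1) = exp(-r*dt) * [p*0.000000 + (1-p)*0.000000] = 0.000000
  V(0,0) = exp(-r*dt) * [p*3.580201 + (1-p)*0.000000] = 1.942034

Answer: Price = V(0,0) = 1.9420


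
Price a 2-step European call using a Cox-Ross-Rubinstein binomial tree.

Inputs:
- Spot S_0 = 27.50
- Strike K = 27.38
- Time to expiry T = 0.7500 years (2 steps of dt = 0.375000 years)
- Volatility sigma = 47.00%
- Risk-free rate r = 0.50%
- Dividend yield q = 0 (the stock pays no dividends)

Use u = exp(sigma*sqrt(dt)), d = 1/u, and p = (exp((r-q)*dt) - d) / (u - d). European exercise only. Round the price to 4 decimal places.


dt = T/N = 0.375000
u = exp(sigma*sqrt(dt)) = 1.333511; d = 1/u = 0.749900
p = (exp((r-q)*dt) - d) / (u - d) = 0.431755
Discount per step: exp(-r*dt) = 0.998127
Stock lattice S(k, i) with i counting down-moves:
  k=0: S(0,0) = 27.5000
  k=1: S(1,0) = 36.6715; S(1,1) = 20.6223
  k=2: S(2,0) = 48.9019; S(2,1) = 27.5000; S(2,2) = 15.4646
Terminal payoffs V(N, i) = max(S_T - K, 0):
  V(2,0) = 21.521892; V(2,1) = 0.120000; V(2,2) = 0.000000
Backward induction: V(k, i) = exp(-r*dt) * [p * V(k+1, i) + (1-p) * V(k+1, i+1)].
  V(1,0) = exp(-r*dt) * [p*21.521892 + (1-p)*0.120000] = 9.342832
  V(1,1) = exp(-r*dt) * [p*0.120000 + (1-p)*0.000000] = 0.051714
  V(0,0) = exp(-r*dt) * [p*9.342832 + (1-p)*0.051714] = 4.055586

Answer: Price = V(0,0) = 4.0556


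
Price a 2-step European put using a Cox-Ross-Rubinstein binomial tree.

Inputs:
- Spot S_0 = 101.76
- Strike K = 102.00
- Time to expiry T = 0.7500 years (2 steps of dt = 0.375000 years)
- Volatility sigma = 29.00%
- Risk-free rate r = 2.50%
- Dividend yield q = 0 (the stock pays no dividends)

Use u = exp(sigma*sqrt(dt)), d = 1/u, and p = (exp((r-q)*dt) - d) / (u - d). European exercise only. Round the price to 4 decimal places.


Answer: Price = V(0,0) = 8.1888

Derivation:
dt = T/N = 0.375000
u = exp(sigma*sqrt(dt)) = 1.194333; d = 1/u = 0.837287
p = (exp((r-q)*dt) - d) / (u - d) = 0.482100
Discount per step: exp(-r*dt) = 0.990669
Stock lattice S(k, i) with i counting down-moves:
  k=0: S(0,0) = 101.7600
  k=1: S(1,0) = 121.5353; S(1,1) = 85.2024
  k=2: S(2,0) = 145.1537; S(2,1) = 101.7600; S(2,2) = 71.3389
Terminal payoffs V(N, i) = max(K - S_T, 0):
  V(2,0) = 0.000000; V(2,1) = 0.240000; V(2,2) = 30.661148
Backward induction: V(k, i) = exp(-r*dt) * [p * V(k+1, i) + (1-p) * V(k+1, i+1)].
  V(1,0) = exp(-r*dt) * [p*0.000000 + (1-p)*0.240000] = 0.123136
  V(1,1) = exp(-r*dt) * [p*0.240000 + (1-p)*30.661148] = 15.845862
  V(0,0) = exp(-r*dt) * [p*0.123136 + (1-p)*15.845862] = 8.188806


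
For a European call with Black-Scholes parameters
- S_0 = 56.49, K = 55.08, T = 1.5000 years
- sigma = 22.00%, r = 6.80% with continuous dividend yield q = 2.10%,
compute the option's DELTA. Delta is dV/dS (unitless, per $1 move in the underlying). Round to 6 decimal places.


d1 = 0.4901835645; d2 = 0.2207396928
phi(d1) = 0.3537805417; exp(-qT) = 0.9689909565; exp(-rT) = 0.9030295517
N(d1) = 0.6879979951
Delta = exp(-qT) * N(d1) = 0.9689909565 * 0.6879979951 = 0.666664

Answer: Delta = 0.666664


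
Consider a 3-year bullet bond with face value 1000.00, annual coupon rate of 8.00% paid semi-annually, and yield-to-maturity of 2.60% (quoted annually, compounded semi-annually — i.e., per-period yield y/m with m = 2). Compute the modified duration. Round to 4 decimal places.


Coupon per period c = face * coupon_rate / m = 40.000000
Periods per year m = 2; per-period yield y/m = 0.013000
Number of cashflows N = 6
Cashflows (t years, CF_t, discount factor 1/(1+y/m)^(m*t), PV):
  t = 0.5000: CF_t = 40.000000, DF = 0.987167, PV = 39.486673
  t = 1.0000: CF_t = 40.000000, DF = 0.974498, PV = 38.979934
  t = 1.5000: CF_t = 40.000000, DF = 0.961992, PV = 38.479698
  t = 2.0000: CF_t = 40.000000, DF = 0.949647, PV = 37.985882
  t = 2.5000: CF_t = 40.000000, DF = 0.937460, PV = 37.498402
  t = 3.0000: CF_t = 1040.000000, DF = 0.925429, PV = 962.446654
Price P = sum_t PV_t = 1154.877244
First compute Macaulay numerator sum_t t * PV_t:
  t * PV_t at t = 0.5000: 19.743337
  t * PV_t at t = 1.0000: 38.979934
  t * PV_t at t = 1.5000: 57.719547
  t * PV_t at t = 2.0000: 75.971763
  t * PV_t at t = 2.5000: 93.746006
  t * PV_t at t = 3.0000: 2887.339963
Macaulay duration D = 3173.500550 / 1154.877244 = 2.747912
Modified duration = D / (1 + y/m) = 2.747912 / (1 + 0.013000) = 2.712647

Answer: Modified duration = 2.7126


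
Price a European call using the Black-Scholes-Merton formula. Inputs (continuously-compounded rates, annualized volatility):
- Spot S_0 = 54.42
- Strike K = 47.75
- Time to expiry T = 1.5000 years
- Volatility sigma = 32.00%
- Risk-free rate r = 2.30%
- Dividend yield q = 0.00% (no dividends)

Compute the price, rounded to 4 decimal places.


Answer: Price = 12.6289

Derivation:
d1 = (ln(S/K) + (r - q + 0.5*sigma^2) * T) / (sigma * sqrt(T)) = 0.61760992
d2 = d1 - sigma * sqrt(T) = 0.22569156
exp(-rT) = 0.96608834; exp(-qT) = 1.00000000
C = S_0 * exp(-qT) * N(d1) - K * exp(-rT) * N(d2)
N(d1) = 0.73158375; N(d2) = 0.58927934
C = 54.4200 * 1.00000000 * 0.73158375 - 47.7500 * 0.96608834 * 0.58927934 = 12.6289


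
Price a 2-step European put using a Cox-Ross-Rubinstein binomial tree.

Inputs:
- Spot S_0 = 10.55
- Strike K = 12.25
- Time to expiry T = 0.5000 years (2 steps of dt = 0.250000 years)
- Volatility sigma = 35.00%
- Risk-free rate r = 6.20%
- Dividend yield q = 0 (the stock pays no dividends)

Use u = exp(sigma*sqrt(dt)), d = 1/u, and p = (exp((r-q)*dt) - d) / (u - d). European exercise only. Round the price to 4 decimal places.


Answer: Price = V(0,0) = 1.9876

Derivation:
dt = T/N = 0.250000
u = exp(sigma*sqrt(dt)) = 1.191246; d = 1/u = 0.839457
p = (exp((r-q)*dt) - d) / (u - d) = 0.500765
Discount per step: exp(-r*dt) = 0.984620
Stock lattice S(k, i) with i counting down-moves:
  k=0: S(0,0) = 10.5500
  k=1: S(1,0) = 12.5676; S(1,1) = 8.8563
  k=2: S(2,0) = 14.9712; S(2,1) = 10.5500; S(2,2) = 7.4345
Terminal payoffs V(N, i) = max(K - S_T, 0):
  V(2,0) = 0.000000; V(2,1) = 1.700000; V(2,2) = 4.815541
Backward induction: V(k, i) = exp(-r*dt) * [p * V(k+1, i) + (1-p) * V(k+1, i+1)].
  V(1,0) = exp(-r*dt) * [p*0.000000 + (1-p)*1.700000] = 0.835646
  V(1,1) = exp(-r*dt) * [p*1.700000 + (1-p)*4.815541] = 3.205317
  V(0,0) = exp(-r*dt) * [p*0.835646 + (1-p)*3.205317] = 1.987621
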